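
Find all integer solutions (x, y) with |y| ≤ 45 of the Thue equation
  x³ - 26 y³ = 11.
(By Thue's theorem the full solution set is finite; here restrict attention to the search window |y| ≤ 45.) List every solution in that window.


The equation is x³ - 26y³ = 11. For fixed y, x³ = 26·y³ + 11, so a solution requires the RHS to be a perfect cube.
Strategy: iterate y from -45 to 45, compute RHS = 26·y³ + 11, and check whether it is a (positive or negative) perfect cube.
Check small values of y:
  y = 0: RHS = 11 is not a perfect cube.
  y = 1: RHS = 37 is not a perfect cube.
  y = -1: RHS = -15 is not a perfect cube.
  y = 2: RHS = 219 is not a perfect cube.
  y = -2: RHS = -197 is not a perfect cube.
  y = 3: RHS = 713 is not a perfect cube.
  y = -3: RHS = -691 is not a perfect cube.
Continuing the search up to |y| = 45 finds no solutions either.
No (x, y) in the scanned range satisfies the equation.

No integer solutions with |y| ≤ 45.


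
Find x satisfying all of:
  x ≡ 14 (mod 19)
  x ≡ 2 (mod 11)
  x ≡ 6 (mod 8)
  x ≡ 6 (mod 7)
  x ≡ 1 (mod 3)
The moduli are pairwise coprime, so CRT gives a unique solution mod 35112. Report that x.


Product of moduli M = 19 · 11 · 8 · 7 · 3 = 35112.
Merge one congruence at a time:
  Start: x ≡ 14 (mod 19).
  Combine with x ≡ 2 (mod 11); new modulus lcm = 209.
    Write x = 14 + 19·t and substitute into x ≡ 2 (mod 11): 19·t ≡ 2 − 14 = -12 (mod 11).
    Reduce coefficients mod 11: 8·t ≡ 10 (mod 11).
    The inverse of 8 mod 11 is 7 (since 8·7 = 56 = 5·11 + 1), so t ≡ 7·10 = 70 ≡ 4 (mod 11).
    Then x = 14 + 19·4 = 90, valid modulo lcm(19, 11) = 209: x ≡ 90 (mod 209).
  Combine with x ≡ 6 (mod 8); new modulus lcm = 1672.
    Write x = 90 + 209·t and substitute into x ≡ 6 (mod 8): 209·t ≡ 6 − 90 = -84 (mod 8).
    Reduce coefficients mod 8: 1·t ≡ 4 (mod 8).
    So t ≡ 4 (mod 8).
    Then x = 90 + 209·4 = 926, valid modulo lcm(209, 8) = 1672: x ≡ 926 (mod 1672).
  Combine with x ≡ 6 (mod 7); new modulus lcm = 11704.
    Write x = 926 + 1672·t and substitute into x ≡ 6 (mod 7): 1672·t ≡ 6 − 926 = -920 (mod 7).
    Reduce coefficients mod 7: 6·t ≡ 4 (mod 7).
    The inverse of 6 mod 7 is 6 (since 6·6 = 36 = 5·7 + 1), so t ≡ 6·4 = 24 ≡ 3 (mod 7).
    Then x = 926 + 1672·3 = 5942, valid modulo lcm(1672, 7) = 11704: x ≡ 5942 (mod 11704).
  Combine with x ≡ 1 (mod 3); new modulus lcm = 35112.
    Write x = 5942 + 11704·t and substitute into x ≡ 1 (mod 3): 11704·t ≡ 1 − 5942 = -5941 (mod 3).
    Reduce coefficients mod 3: 1·t ≡ 2 (mod 3).
    So t ≡ 2 (mod 3).
    Then x = 5942 + 11704·2 = 29350, valid modulo lcm(11704, 3) = 35112: x ≡ 29350 (mod 35112).
Verify against each original: 29350 mod 19 = 14, 29350 mod 11 = 2, 29350 mod 8 = 6, 29350 mod 7 = 6, 29350 mod 3 = 1.

x ≡ 29350 (mod 35112).


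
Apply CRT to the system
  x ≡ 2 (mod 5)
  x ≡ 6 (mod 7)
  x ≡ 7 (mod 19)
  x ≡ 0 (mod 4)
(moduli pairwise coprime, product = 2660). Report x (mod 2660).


Product of moduli M = 5 · 7 · 19 · 4 = 2660.
Merge one congruence at a time:
  Start: x ≡ 2 (mod 5).
  Combine with x ≡ 6 (mod 7); new modulus lcm = 35.
    Write x = 2 + 5·t and substitute into x ≡ 6 (mod 7): 5·t ≡ 6 − 2 = 4 (mod 7).
    The inverse of 5 mod 7 is 3 (since 5·3 = 15 = 2·7 + 1), so t ≡ 3·4 = 12 ≡ 5 (mod 7).
    Then x = 2 + 5·5 = 27, valid modulo lcm(5, 7) = 35: x ≡ 27 (mod 35).
  Combine with x ≡ 7 (mod 19); new modulus lcm = 665.
    Write x = 27 + 35·t and substitute into x ≡ 7 (mod 19): 35·t ≡ 7 − 27 = -20 (mod 19).
    Reduce coefficients mod 19: 16·t ≡ 18 (mod 19).
    The inverse of 16 mod 19 is 6 (since 16·6 = 96 = 5·19 + 1), so t ≡ 6·18 = 108 ≡ 13 (mod 19).
    Then x = 27 + 35·13 = 482, valid modulo lcm(35, 19) = 665: x ≡ 482 (mod 665).
  Combine with x ≡ 0 (mod 4); new modulus lcm = 2660.
    Write x = 482 + 665·t and substitute into x ≡ 0 (mod 4): 665·t ≡ 0 − 482 = -482 (mod 4).
    Reduce coefficients mod 4: 1·t ≡ 2 (mod 4).
    So t ≡ 2 (mod 4).
    Then x = 482 + 665·2 = 1812, valid modulo lcm(665, 4) = 2660: x ≡ 1812 (mod 2660).
Verify against each original: 1812 mod 5 = 2, 1812 mod 7 = 6, 1812 mod 19 = 7, 1812 mod 4 = 0.

x ≡ 1812 (mod 2660).


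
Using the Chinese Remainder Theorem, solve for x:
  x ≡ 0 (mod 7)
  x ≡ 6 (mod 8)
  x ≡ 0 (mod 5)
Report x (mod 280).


Moduli 7, 8, 5 are pairwise coprime; by CRT there is a unique solution modulo M = 7 · 8 · 5 = 280.
Solve pairwise, accumulating the modulus:
  Start with x ≡ 0 (mod 7).
  Combine with x ≡ 6 (mod 8): since gcd(7, 8) = 1, we get a unique residue mod 56.
    Write x = 0 + 7·t and substitute into x ≡ 6 (mod 8): 7·t ≡ 6 − 0 = 6 (mod 8).
    The inverse of 7 mod 8 is 7 (since 7·7 = 49 = 6·8 + 1), so t ≡ 7·6 = 42 ≡ 2 (mod 8).
    Then x = 0 + 7·2 = 14, valid modulo lcm(7, 8) = 56: x ≡ 14 (mod 56).
  Combine with x ≡ 0 (mod 5): since gcd(56, 5) = 1, we get a unique residue mod 280.
    Write x = 14 + 56·t and substitute into x ≡ 0 (mod 5): 56·t ≡ 0 − 14 = -14 (mod 5).
    Reduce coefficients mod 5: 1·t ≡ 1 (mod 5).
    So t ≡ 1 (mod 5).
    Then x = 14 + 56·1 = 70, valid modulo lcm(56, 5) = 280: x ≡ 70 (mod 280).
Verify: 70 mod 7 = 0 ✓, 70 mod 8 = 6 ✓, 70 mod 5 = 0 ✓.

x ≡ 70 (mod 280).


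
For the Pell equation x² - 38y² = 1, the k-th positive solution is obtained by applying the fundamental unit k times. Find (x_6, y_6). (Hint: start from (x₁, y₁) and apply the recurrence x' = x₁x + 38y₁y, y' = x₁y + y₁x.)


Step 1: Find the fundamental solution (x₁, y₁) of x² - 38y² = 1.
  Expand √38 as a continued fraction. a₀ = ⌊√38⌋ = 6; iterate m_{k+1} = d_k·a_k − m_k, d_{k+1} = (38 − m_{k+1}²)/d_k, a_{k+1} = ⌊(a₀ + m_{k+1})/d_{k+1}⌋ (starting m₀ = 0, d₀ = 1), with convergents p_k = a_k·p_{k-1} + p_{k-2}, q_k = a_k·q_{k-1} + q_{k-2} (p₋₁ = 1, q₋₁ = 0):
  k = 0: a₀ = 6; p₀/q₀ = 6/1; p₀² − 38·q₀² = 36 − 38 = -2.
  k = 1: m = 6, d = 2, a = ⌊(6 + 6)/2⌋ = 6; p/q = (6·6 + 1)/(6·1 + 0) = 37/6; p² − 38·q² = 1369 − 1368 = 1.
  The first convergent with p² − 38·q² = 1 gives the fundamental solution (x₁, y₁) = (37, 6).
Step 2: Apply the recurrence (x_{n+1}, y_{n+1}) = (x₁x_n + 38y₁y_n, x₁y_n + y₁x_n) repeatedly.
  From (x_1, y_1) = (37, 6): x_2 = 37·37 + 38·6·6 = 2737; y_2 = 37·6 + 6·37 = 444.
  From (x_2, y_2) = (2737, 444): x_3 = 37·2737 + 38·6·444 = 202501; y_3 = 37·444 + 6·2737 = 32850.
  From (x_3, y_3) = (202501, 32850): x_4 = 37·202501 + 38·6·32850 = 14982337; y_4 = 37·32850 + 6·202501 = 2430456.
  From (x_4, y_4) = (14982337, 2430456): x_5 = 37·14982337 + 38·6·2430456 = 1108490437; y_5 = 37·2430456 + 6·14982337 = 179820894.
  From (x_5, y_5) = (1108490437, 179820894): x_6 = 37·1108490437 + 38·6·179820894 = 82013310001; y_6 = 37·179820894 + 6·1108490437 = 13304315700.
Step 3: Verify x_6² - 38·y_6² = 6726183017320126620001 - 6726183017320126620000 = 1 (should be 1). ✓

(x_1, y_1) = (37, 6); (x_6, y_6) = (82013310001, 13304315700).


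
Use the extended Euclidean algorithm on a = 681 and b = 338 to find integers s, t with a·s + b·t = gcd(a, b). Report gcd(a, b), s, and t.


Euclidean algorithm on (681, 338) — divide until remainder is 0:
  681 = 2 · 338 + 5
  338 = 67 · 5 + 3
  5 = 1 · 3 + 2
  3 = 1 · 2 + 1
  2 = 2 · 1 + 0
gcd(681, 338) = 1.
Track Bezout coefficients alongside the remainders: start with r₀ = 681 = a·1 + b·0 (s = 1, t = 0) and r₁ = 338 = a·0 + b·1 (s = 0, t = 1); each new remainder r_{k+1} = r_{k-1} − q_k·r_k inherits s_{k+1} = s_{k-1} − q_k·s_k, t_{k+1} = t_{k-1} − q_k·t_k, so r_k = a·s_k + b·t_k at every step:
  q = 2: r = 5, s = 1 − 2·0 = 1, t = 0 − 2·1 = -2  (check: 681·1 + 338·(-2) = 5)
  q = 67: r = 3, s = 0 − 67·1 = -67, t = 1 − 67·(-2) = 135  (check: 681·(-67) + 338·135 = 3)
  q = 1: r = 2, s = 1 − 1·(-67) = 68, t = -2 − 1·135 = -137  (check: 681·68 + 338·(-137) = 2)
  q = 1: r = 1, s = -67 − 1·68 = -135, t = 135 − 1·(-137) = 272  (check: 681·(-135) + 338·272 = 1)
The row with r = 1 (the gcd) gives the Bezout coefficients s = -135, t = 272.
Result: 681 · (-135) + 338 · (272) = 1.

gcd(681, 338) = 1; s = -135, t = 272 (check: 681·(-135) + 338·272 = 1).


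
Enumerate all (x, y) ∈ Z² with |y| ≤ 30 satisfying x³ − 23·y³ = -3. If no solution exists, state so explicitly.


The equation is x³ - 23y³ = -3. For fixed y, x³ = 23·y³ − 3, so a solution requires the RHS to be a perfect cube.
Strategy: iterate y from -30 to 30, compute RHS = 23·y³ − 3, and check whether it is a (positive or negative) perfect cube.
Check small values of y:
  y = 0: RHS = -3 is not a perfect cube.
  y = 1: RHS = 20 is not a perfect cube.
  y = -1: RHS = -26 is not a perfect cube.
  y = 2: RHS = 181 is not a perfect cube.
  y = -2: RHS = -187 is not a perfect cube.
  y = 3: RHS = 618 is not a perfect cube.
  y = -3: RHS = -624 is not a perfect cube.
Continuing the search up to |y| = 30 finds no solutions either.
No (x, y) in the scanned range satisfies the equation.

No integer solutions with |y| ≤ 30.


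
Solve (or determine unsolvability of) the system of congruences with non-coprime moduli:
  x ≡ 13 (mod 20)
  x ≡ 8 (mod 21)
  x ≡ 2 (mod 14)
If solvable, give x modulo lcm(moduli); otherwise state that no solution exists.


Moduli 20, 21, 14 are not pairwise coprime, so CRT works modulo lcm(m_i) when all pairwise compatibility conditions hold.
Pairwise compatibility: gcd(m_i, m_j) must divide a_i - a_j for every pair.
Merge one congruence at a time:
  Start: x ≡ 13 (mod 20).
  Combine with x ≡ 8 (mod 21): gcd(20, 21) = 1; 8 - 13 = -5, which IS divisible by 1, so compatible.
    Write x = 13 + 20·t and substitute into x ≡ 8 (mod 21): 20·t ≡ 8 − 13 = -5 (mod 21).
    Reduce coefficients mod 21: 20·t ≡ 16 (mod 21).
    The inverse of 20 mod 21 is 20 (since 20·20 = 400 = 19·21 + 1), so t ≡ 20·16 = 320 ≡ 5 (mod 21).
    Then x = 13 + 20·5 = 113, valid modulo lcm(20, 21) = 420: x ≡ 113 (mod 420).
  Combine with x ≡ 2 (mod 14): gcd(420, 14) = 14, and 2 - 113 = -111 is NOT divisible by 14.
    ⇒ system is inconsistent (no integer solution).

No solution (the system is inconsistent).


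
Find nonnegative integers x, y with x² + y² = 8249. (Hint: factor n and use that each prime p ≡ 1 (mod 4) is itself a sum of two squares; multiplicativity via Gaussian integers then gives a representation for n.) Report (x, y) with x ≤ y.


Step 1: Factor n = 8249 = 73 · 113.
Step 2: Check the mod-4 condition on each prime factor: 73 ≡ 1 (mod 4), exponent 1; 113 ≡ 1 (mod 4), exponent 1.
All primes ≡ 3 (mod 4) appear to even exponent (or don't appear), so by the two-squares theorem n IS expressible as a sum of two squares.
Step 3: Build a representation. Here n = 73 · 113 is a product of primes ≡ 1 (mod 4). Each prime p ≡ 1 (mod 4) is itself a sum of two squares; find a² by testing p − a² for a perfect square:
  73: 73 − 1² = 72, 73 − 2² = 69, 73 − 3² = 64 = 8² ⇒ 73 = 3² + 8².
  113: 113 − 1² = 112, 113 − 2² = 109, 113 − 3² = 104, 113 − 4² = 97, 113 − 5² = 88, 113 − 6² = 77, 113 − 7² = 64 = 8² ⇒ 113 = 7² + 8².
  Combine using the Brahmagupta–Fibonacci identity (a² + b²)(c² + d²) = (ac − bd)² + (ad + bc)² = (ac + bd)² + (ad − bc)²:
  73 · 113 = 8249: from (3² + 8²)(7² + 8²), take (3·7 − 8·8, 3·8 + 8·7) = (21 − 64, 24 + 56) = (-43, 80); dropping signs (only squares matter) gives (43, 80); check 43² + 80² = 1849 + 6400 = 8249 ✓.
Step 4: Order so x ≤ y and verify: 43² + 80² = 1849 + 6400 = 8249 = n. ✓

n = 8249 = 43² + 80² (one valid representation with x ≤ y).


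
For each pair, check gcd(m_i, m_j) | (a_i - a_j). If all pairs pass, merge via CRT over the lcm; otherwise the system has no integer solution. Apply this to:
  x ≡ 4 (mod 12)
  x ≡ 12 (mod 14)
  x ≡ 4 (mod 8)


Moduli 12, 14, 8 are not pairwise coprime, so CRT works modulo lcm(m_i) when all pairwise compatibility conditions hold.
Pairwise compatibility: gcd(m_i, m_j) must divide a_i - a_j for every pair.
Merge one congruence at a time:
  Start: x ≡ 4 (mod 12).
  Combine with x ≡ 12 (mod 14): gcd(12, 14) = 2; 12 - 4 = 8, which IS divisible by 2, so compatible.
    Write x = 4 + 12·t and substitute into x ≡ 12 (mod 14): 12·t ≡ 12 − 4 = 8 (mod 14).
    Divide the congruence (and modulus) by g = 2: 6·t ≡ 4 (mod 7).
    The inverse of 6 mod 7 is 6 (since 6·6 = 36 = 5·7 + 1), so t ≡ 6·4 = 24 ≡ 3 (mod 7).
    Then x = 4 + 12·3 = 40, valid modulo lcm(12, 14) = 84: x ≡ 40 (mod 84).
  Combine with x ≡ 4 (mod 8): gcd(84, 8) = 4; 4 - 40 = -36, which IS divisible by 4, so compatible.
    Write x = 40 + 84·t and substitute into x ≡ 4 (mod 8): 84·t ≡ 4 − 40 = -36 (mod 8).
    Divide the congruence (and modulus) by g = 4: 21·t ≡ -9 (mod 2).
    Reduce coefficients mod 2: 1·t ≡ 1 (mod 2).
    So t ≡ 1 (mod 2).
    Then x = 40 + 84·1 = 124, valid modulo lcm(84, 8) = 168: x ≡ 124 (mod 168).
Verify: 124 mod 12 = 4, 124 mod 14 = 12, 124 mod 8 = 4.

x ≡ 124 (mod 168).


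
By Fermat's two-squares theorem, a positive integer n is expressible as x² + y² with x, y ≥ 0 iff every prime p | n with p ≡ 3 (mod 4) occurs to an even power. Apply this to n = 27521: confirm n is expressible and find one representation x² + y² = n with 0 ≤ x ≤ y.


Step 1: Factor n = 27521 = 13 · 29 · 73.
Step 2: Check the mod-4 condition on each prime factor: 13 ≡ 1 (mod 4), exponent 1; 29 ≡ 1 (mod 4), exponent 1; 73 ≡ 1 (mod 4), exponent 1.
All primes ≡ 3 (mod 4) appear to even exponent (or don't appear), so by the two-squares theorem n IS expressible as a sum of two squares.
Step 3: Build a representation. Here n = 13 · 29 · 73 is a product of primes ≡ 1 (mod 4). Each prime p ≡ 1 (mod 4) is itself a sum of two squares; find a² by testing p − a² for a perfect square:
  13: 13 − 1² = 12, 13 − 2² = 9 = 3² ⇒ 13 = 2² + 3².
  29: 29 − 1² = 28, 29 − 2² = 25 = 5² ⇒ 29 = 2² + 5².
  73: 73 − 1² = 72, 73 − 2² = 69, 73 − 3² = 64 = 8² ⇒ 73 = 3² + 8².
  Combine using the Brahmagupta–Fibonacci identity (a² + b²)(c² + d²) = (ac − bd)² + (ad + bc)² = (ac + bd)² + (ad − bc)²:
  13 · 29 = 377: from (2² + 3²)(2² + 5²), take (2·2 − 3·5, 2·5 + 3·2) = (4 − 15, 10 + 6) = (-11, 16); dropping signs (only squares matter) gives (11, 16); check 11² + 16² = 121 + 256 = 377 ✓.
  377 · 73 = 27521: from (11² + 16²)(3² + 8²), take (11·3 − 16·8, 11·8 + 16·3) = (33 − 128, 88 + 48) = (-95, 136); dropping signs (only squares matter) gives (95, 136); check 95² + 136² = 9025 + 18496 = 27521 ✓.
Step 4: Order so x ≤ y and verify: 95² + 136² = 9025 + 18496 = 27521 = n. ✓

n = 27521 = 95² + 136² (one valid representation with x ≤ y).


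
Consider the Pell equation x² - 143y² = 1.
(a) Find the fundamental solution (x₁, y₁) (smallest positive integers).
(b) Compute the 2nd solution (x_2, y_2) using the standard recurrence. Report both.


Step 1: Find the fundamental solution (x₁, y₁) of x² - 143y² = 1.
  Expand √143 as a continued fraction. a₀ = ⌊√143⌋ = 11; iterate m_{k+1} = d_k·a_k − m_k, d_{k+1} = (143 − m_{k+1}²)/d_k, a_{k+1} = ⌊(a₀ + m_{k+1})/d_{k+1}⌋ (starting m₀ = 0, d₀ = 1), with convergents p_k = a_k·p_{k-1} + p_{k-2}, q_k = a_k·q_{k-1} + q_{k-2} (p₋₁ = 1, q₋₁ = 0):
  k = 0: a₀ = 11; p₀/q₀ = 11/1; p₀² − 143·q₀² = 121 − 143 = -22.
  k = 1: m = 11, d = 22, a = ⌊(11 + 11)/22⌋ = 1; p/q = (1·11 + 1)/(1·1 + 0) = 12/1; p² − 143·q² = 144 − 143 = 1.
  The first convergent with p² − 143·q² = 1 gives the fundamental solution (x₁, y₁) = (12, 1).
Step 2: Apply the recurrence (x_{n+1}, y_{n+1}) = (x₁x_n + 143y₁y_n, x₁y_n + y₁x_n) repeatedly.
  From (x_1, y_1) = (12, 1): x_2 = 12·12 + 143·1·1 = 287; y_2 = 12·1 + 1·12 = 24.
Step 3: Verify x_2² - 143·y_2² = 82369 - 82368 = 1 (should be 1). ✓

(x_1, y_1) = (12, 1); (x_2, y_2) = (287, 24).


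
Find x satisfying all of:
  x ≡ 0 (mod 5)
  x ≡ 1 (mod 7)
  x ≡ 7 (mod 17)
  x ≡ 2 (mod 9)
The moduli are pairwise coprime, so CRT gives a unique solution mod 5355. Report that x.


Product of moduli M = 5 · 7 · 17 · 9 = 5355.
Merge one congruence at a time:
  Start: x ≡ 0 (mod 5).
  Combine with x ≡ 1 (mod 7); new modulus lcm = 35.
    Write x = 0 + 5·t and substitute into x ≡ 1 (mod 7): 5·t ≡ 1 − 0 = 1 (mod 7).
    The inverse of 5 mod 7 is 3 (since 5·3 = 15 = 2·7 + 1), so t ≡ 3·1 = 3 ≡ 3 (mod 7).
    Then x = 0 + 5·3 = 15, valid modulo lcm(5, 7) = 35: x ≡ 15 (mod 35).
  Combine with x ≡ 7 (mod 17); new modulus lcm = 595.
    Write x = 15 + 35·t and substitute into x ≡ 7 (mod 17): 35·t ≡ 7 − 15 = -8 (mod 17).
    Reduce coefficients mod 17: 1·t ≡ 9 (mod 17).
    So t ≡ 9 (mod 17).
    Then x = 15 + 35·9 = 330, valid modulo lcm(35, 17) = 595: x ≡ 330 (mod 595).
  Combine with x ≡ 2 (mod 9); new modulus lcm = 5355.
    Write x = 330 + 595·t and substitute into x ≡ 2 (mod 9): 595·t ≡ 2 − 330 = -328 (mod 9).
    Reduce coefficients mod 9: 1·t ≡ 5 (mod 9).
    So t ≡ 5 (mod 9).
    Then x = 330 + 595·5 = 3305, valid modulo lcm(595, 9) = 5355: x ≡ 3305 (mod 5355).
Verify against each original: 3305 mod 5 = 0, 3305 mod 7 = 1, 3305 mod 17 = 7, 3305 mod 9 = 2.

x ≡ 3305 (mod 5355).


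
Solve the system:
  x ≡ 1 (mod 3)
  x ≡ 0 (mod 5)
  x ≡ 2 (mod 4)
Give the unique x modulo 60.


Moduli 3, 5, 4 are pairwise coprime; by CRT there is a unique solution modulo M = 3 · 5 · 4 = 60.
Solve pairwise, accumulating the modulus:
  Start with x ≡ 1 (mod 3).
  Combine with x ≡ 0 (mod 5): since gcd(3, 5) = 1, we get a unique residue mod 15.
    Write x = 1 + 3·t and substitute into x ≡ 0 (mod 5): 3·t ≡ 0 − 1 = -1 (mod 5).
    Reduce coefficients mod 5: 3·t ≡ 4 (mod 5).
    The inverse of 3 mod 5 is 2 (since 3·2 = 6 = 1·5 + 1), so t ≡ 2·4 = 8 ≡ 3 (mod 5).
    Then x = 1 + 3·3 = 10, valid modulo lcm(3, 5) = 15: x ≡ 10 (mod 15).
  Combine with x ≡ 2 (mod 4): since gcd(15, 4) = 1, we get a unique residue mod 60.
    Write x = 10 + 15·t and substitute into x ≡ 2 (mod 4): 15·t ≡ 2 − 10 = -8 (mod 4).
    Reduce coefficients mod 4: 3·t ≡ 0 (mod 4).
    The inverse of 3 mod 4 is 3 (since 3·3 = 9 = 2·4 + 1), so t ≡ 3·0 = 0 ≡ 0 (mod 4).
    Then x = 10 + 15·0 = 10, valid modulo lcm(15, 4) = 60: x ≡ 10 (mod 60).
Verify: 10 mod 3 = 1 ✓, 10 mod 5 = 0 ✓, 10 mod 4 = 2 ✓.

x ≡ 10 (mod 60).


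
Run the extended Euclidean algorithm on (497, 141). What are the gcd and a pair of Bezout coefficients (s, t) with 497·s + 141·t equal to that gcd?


Euclidean algorithm on (497, 141) — divide until remainder is 0:
  497 = 3 · 141 + 74
  141 = 1 · 74 + 67
  74 = 1 · 67 + 7
  67 = 9 · 7 + 4
  7 = 1 · 4 + 3
  4 = 1 · 3 + 1
  3 = 3 · 1 + 0
gcd(497, 141) = 1.
Track Bezout coefficients alongside the remainders: start with r₀ = 497 = a·1 + b·0 (s = 1, t = 0) and r₁ = 141 = a·0 + b·1 (s = 0, t = 1); each new remainder r_{k+1} = r_{k-1} − q_k·r_k inherits s_{k+1} = s_{k-1} − q_k·s_k, t_{k+1} = t_{k-1} − q_k·t_k, so r_k = a·s_k + b·t_k at every step:
  q = 3: r = 74, s = 1 − 3·0 = 1, t = 0 − 3·1 = -3  (check: 497·1 + 141·(-3) = 74)
  q = 1: r = 67, s = 0 − 1·1 = -1, t = 1 − 1·(-3) = 4  (check: 497·(-1) + 141·4 = 67)
  q = 1: r = 7, s = 1 − 1·(-1) = 2, t = -3 − 1·4 = -7  (check: 497·2 + 141·(-7) = 7)
  q = 9: r = 4, s = -1 − 9·2 = -19, t = 4 − 9·(-7) = 67  (check: 497·(-19) + 141·67 = 4)
  q = 1: r = 3, s = 2 − 1·(-19) = 21, t = -7 − 1·67 = -74  (check: 497·21 + 141·(-74) = 3)
  q = 1: r = 1, s = -19 − 1·21 = -40, t = 67 − 1·(-74) = 141  (check: 497·(-40) + 141·141 = 1)
The row with r = 1 (the gcd) gives the Bezout coefficients s = -40, t = 141.
Result: 497 · (-40) + 141 · (141) = 1.

gcd(497, 141) = 1; s = -40, t = 141 (check: 497·(-40) + 141·141 = 1).


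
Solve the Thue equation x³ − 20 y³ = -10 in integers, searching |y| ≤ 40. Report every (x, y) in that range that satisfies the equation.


The equation is x³ - 20y³ = -10. For fixed y, x³ = 20·y³ − 10, so a solution requires the RHS to be a perfect cube.
Strategy: iterate y from -40 to 40, compute RHS = 20·y³ − 10, and check whether it is a (positive or negative) perfect cube.
Check small values of y:
  y = 0: RHS = -10 is not a perfect cube.
  y = 1: RHS = 10 is not a perfect cube.
  y = -1: RHS = -30 is not a perfect cube.
  y = 2: RHS = 150 is not a perfect cube.
  y = -2: RHS = -170 is not a perfect cube.
  y = 3: RHS = 530 is not a perfect cube.
  y = -3: RHS = -550 is not a perfect cube.
Continuing the search up to |y| = 40 finds no solutions either.
No (x, y) in the scanned range satisfies the equation.

No integer solutions with |y| ≤ 40.


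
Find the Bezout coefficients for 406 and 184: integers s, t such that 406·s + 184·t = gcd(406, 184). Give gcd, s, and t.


Euclidean algorithm on (406, 184) — divide until remainder is 0:
  406 = 2 · 184 + 38
  184 = 4 · 38 + 32
  38 = 1 · 32 + 6
  32 = 5 · 6 + 2
  6 = 3 · 2 + 0
gcd(406, 184) = 2.
Track Bezout coefficients alongside the remainders: start with r₀ = 406 = a·1 + b·0 (s = 1, t = 0) and r₁ = 184 = a·0 + b·1 (s = 0, t = 1); each new remainder r_{k+1} = r_{k-1} − q_k·r_k inherits s_{k+1} = s_{k-1} − q_k·s_k, t_{k+1} = t_{k-1} − q_k·t_k, so r_k = a·s_k + b·t_k at every step:
  q = 2: r = 38, s = 1 − 2·0 = 1, t = 0 − 2·1 = -2  (check: 406·1 + 184·(-2) = 38)
  q = 4: r = 32, s = 0 − 4·1 = -4, t = 1 − 4·(-2) = 9  (check: 406·(-4) + 184·9 = 32)
  q = 1: r = 6, s = 1 − 1·(-4) = 5, t = -2 − 1·9 = -11  (check: 406·5 + 184·(-11) = 6)
  q = 5: r = 2, s = -4 − 5·5 = -29, t = 9 − 5·(-11) = 64  (check: 406·(-29) + 184·64 = 2)
The row with r = 2 (the gcd) gives the Bezout coefficients s = -29, t = 64.
Result: 406 · (-29) + 184 · (64) = 2.

gcd(406, 184) = 2; s = -29, t = 64 (check: 406·(-29) + 184·64 = 2).


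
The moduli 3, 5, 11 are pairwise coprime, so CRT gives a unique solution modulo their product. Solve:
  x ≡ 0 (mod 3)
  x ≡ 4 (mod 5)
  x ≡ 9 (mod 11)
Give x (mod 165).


Moduli 3, 5, 11 are pairwise coprime; by CRT there is a unique solution modulo M = 3 · 5 · 11 = 165.
Solve pairwise, accumulating the modulus:
  Start with x ≡ 0 (mod 3).
  Combine with x ≡ 4 (mod 5): since gcd(3, 5) = 1, we get a unique residue mod 15.
    Write x = 0 + 3·t and substitute into x ≡ 4 (mod 5): 3·t ≡ 4 − 0 = 4 (mod 5).
    The inverse of 3 mod 5 is 2 (since 3·2 = 6 = 1·5 + 1), so t ≡ 2·4 = 8 ≡ 3 (mod 5).
    Then x = 0 + 3·3 = 9, valid modulo lcm(3, 5) = 15: x ≡ 9 (mod 15).
  Combine with x ≡ 9 (mod 11): since gcd(15, 11) = 1, we get a unique residue mod 165.
    Write x = 9 + 15·t and substitute into x ≡ 9 (mod 11): 15·t ≡ 9 − 9 = 0 (mod 11).
    Reduce coefficients mod 11: 4·t ≡ 0 (mod 11).
    The inverse of 4 mod 11 is 3 (since 4·3 = 12 = 1·11 + 1), so t ≡ 3·0 = 0 ≡ 0 (mod 11).
    Then x = 9 + 15·0 = 9, valid modulo lcm(15, 11) = 165: x ≡ 9 (mod 165).
Verify: 9 mod 3 = 0 ✓, 9 mod 5 = 4 ✓, 9 mod 11 = 9 ✓.

x ≡ 9 (mod 165).


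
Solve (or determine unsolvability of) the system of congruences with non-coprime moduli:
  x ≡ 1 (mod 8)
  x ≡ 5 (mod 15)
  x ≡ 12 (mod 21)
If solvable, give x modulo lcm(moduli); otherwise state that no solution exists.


Moduli 8, 15, 21 are not pairwise coprime, so CRT works modulo lcm(m_i) when all pairwise compatibility conditions hold.
Pairwise compatibility: gcd(m_i, m_j) must divide a_i - a_j for every pair.
Merge one congruence at a time:
  Start: x ≡ 1 (mod 8).
  Combine with x ≡ 5 (mod 15): gcd(8, 15) = 1; 5 - 1 = 4, which IS divisible by 1, so compatible.
    Write x = 1 + 8·t and substitute into x ≡ 5 (mod 15): 8·t ≡ 5 − 1 = 4 (mod 15).
    The inverse of 8 mod 15 is 2 (since 8·2 = 16 = 1·15 + 1), so t ≡ 2·4 = 8 ≡ 8 (mod 15).
    Then x = 1 + 8·8 = 65, valid modulo lcm(8, 15) = 120: x ≡ 65 (mod 120).
  Combine with x ≡ 12 (mod 21): gcd(120, 21) = 3, and 12 - 65 = -53 is NOT divisible by 3.
    ⇒ system is inconsistent (no integer solution).

No solution (the system is inconsistent).


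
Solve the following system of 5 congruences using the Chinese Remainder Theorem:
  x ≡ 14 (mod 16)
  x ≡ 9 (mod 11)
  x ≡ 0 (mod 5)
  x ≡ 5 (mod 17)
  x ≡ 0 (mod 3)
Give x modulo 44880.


Product of moduli M = 16 · 11 · 5 · 17 · 3 = 44880.
Merge one congruence at a time:
  Start: x ≡ 14 (mod 16).
  Combine with x ≡ 9 (mod 11); new modulus lcm = 176.
    Write x = 14 + 16·t and substitute into x ≡ 9 (mod 11): 16·t ≡ 9 − 14 = -5 (mod 11).
    Reduce coefficients mod 11: 5·t ≡ 6 (mod 11).
    The inverse of 5 mod 11 is 9 (since 5·9 = 45 = 4·11 + 1), so t ≡ 9·6 = 54 ≡ 10 (mod 11).
    Then x = 14 + 16·10 = 174, valid modulo lcm(16, 11) = 176: x ≡ 174 (mod 176).
  Combine with x ≡ 0 (mod 5); new modulus lcm = 880.
    Write x = 174 + 176·t and substitute into x ≡ 0 (mod 5): 176·t ≡ 0 − 174 = -174 (mod 5).
    Reduce coefficients mod 5: 1·t ≡ 1 (mod 5).
    So t ≡ 1 (mod 5).
    Then x = 174 + 176·1 = 350, valid modulo lcm(176, 5) = 880: x ≡ 350 (mod 880).
  Combine with x ≡ 5 (mod 17); new modulus lcm = 14960.
    Write x = 350 + 880·t and substitute into x ≡ 5 (mod 17): 880·t ≡ 5 − 350 = -345 (mod 17).
    Reduce coefficients mod 17: 13·t ≡ 12 (mod 17).
    The inverse of 13 mod 17 is 4 (since 13·4 = 52 = 3·17 + 1), so t ≡ 4·12 = 48 ≡ 14 (mod 17).
    Then x = 350 + 880·14 = 12670, valid modulo lcm(880, 17) = 14960: x ≡ 12670 (mod 14960).
  Combine with x ≡ 0 (mod 3); new modulus lcm = 44880.
    Write x = 12670 + 14960·t and substitute into x ≡ 0 (mod 3): 14960·t ≡ 0 − 12670 = -12670 (mod 3).
    Reduce coefficients mod 3: 2·t ≡ 2 (mod 3).
    The inverse of 2 mod 3 is 2 (since 2·2 = 4 = 1·3 + 1), so t ≡ 2·2 = 4 ≡ 1 (mod 3).
    Then x = 12670 + 14960·1 = 27630, valid modulo lcm(14960, 3) = 44880: x ≡ 27630 (mod 44880).
Verify against each original: 27630 mod 16 = 14, 27630 mod 11 = 9, 27630 mod 5 = 0, 27630 mod 17 = 5, 27630 mod 3 = 0.

x ≡ 27630 (mod 44880).


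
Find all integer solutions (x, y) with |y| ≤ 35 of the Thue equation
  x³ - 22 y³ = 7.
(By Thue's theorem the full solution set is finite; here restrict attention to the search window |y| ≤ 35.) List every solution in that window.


The equation is x³ - 22y³ = 7. For fixed y, x³ = 22·y³ + 7, so a solution requires the RHS to be a perfect cube.
Strategy: iterate y from -35 to 35, compute RHS = 22·y³ + 7, and check whether it is a (positive or negative) perfect cube.
Check small values of y:
  y = 0: RHS = 7 is not a perfect cube.
  y = 1: RHS = 29 is not a perfect cube.
  y = -1: RHS = -15 is not a perfect cube.
  y = 2: RHS = 183 is not a perfect cube.
  y = -2: RHS = -169 is not a perfect cube.
  y = 3: RHS = 601 is not a perfect cube.
  y = -3: RHS = -587 is not a perfect cube.
Continuing the search up to |y| = 35 finds no solutions either.
No (x, y) in the scanned range satisfies the equation.

No integer solutions with |y| ≤ 35.


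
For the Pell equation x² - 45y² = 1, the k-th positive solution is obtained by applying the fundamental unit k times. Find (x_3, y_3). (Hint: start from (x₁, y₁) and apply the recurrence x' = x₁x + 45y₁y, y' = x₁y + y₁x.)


Step 1: Find the fundamental solution (x₁, y₁) of x² - 45y² = 1.
  Expand √45 as a continued fraction. a₀ = ⌊√45⌋ = 6; iterate m_{k+1} = d_k·a_k − m_k, d_{k+1} = (45 − m_{k+1}²)/d_k, a_{k+1} = ⌊(a₀ + m_{k+1})/d_{k+1}⌋ (starting m₀ = 0, d₀ = 1), with convergents p_k = a_k·p_{k-1} + p_{k-2}, q_k = a_k·q_{k-1} + q_{k-2} (p₋₁ = 1, q₋₁ = 0):
  k = 0: a₀ = 6; p₀/q₀ = 6/1; p₀² − 45·q₀² = 36 − 45 = -9.
  k = 1: m = 6, d = 9, a = ⌊(6 + 6)/9⌋ = 1; p/q = (1·6 + 1)/(1·1 + 0) = 7/1; p² − 45·q² = 49 − 45 = 4.
  k = 2: m = 3, d = 4, a = ⌊(6 + 3)/4⌋ = 2; p/q = (2·7 + 6)/(2·1 + 1) = 20/3; p² − 45·q² = 400 − 405 = -5.
  k = 3: m = 5, d = 5, a = ⌊(6 + 5)/5⌋ = 2; p/q = (2·20 + 7)/(2·3 + 1) = 47/7; p² − 45·q² = 2209 − 2205 = 4.
  k = 4: m = 5, d = 4, a = ⌊(6 + 5)/4⌋ = 2; p/q = (2·47 + 20)/(2·7 + 3) = 114/17; p² − 45·q² = 12996 − 13005 = -9.
  k = 5: m = 3, d = 9, a = ⌊(6 + 3)/9⌋ = 1; p/q = (1·114 + 47)/(1·17 + 7) = 161/24; p² − 45·q² = 25921 − 25920 = 1.
  The first convergent with p² − 45·q² = 1 gives the fundamental solution (x₁, y₁) = (161, 24).
Step 2: Apply the recurrence (x_{n+1}, y_{n+1}) = (x₁x_n + 45y₁y_n, x₁y_n + y₁x_n) repeatedly.
  From (x_1, y_1) = (161, 24): x_2 = 161·161 + 45·24·24 = 51841; y_2 = 161·24 + 24·161 = 7728.
  From (x_2, y_2) = (51841, 7728): x_3 = 161·51841 + 45·24·7728 = 16692641; y_3 = 161·7728 + 24·51841 = 2488392.
Step 3: Verify x_3² - 45·y_3² = 278644263554881 - 278644263554880 = 1 (should be 1). ✓

(x_1, y_1) = (161, 24); (x_3, y_3) = (16692641, 2488392).


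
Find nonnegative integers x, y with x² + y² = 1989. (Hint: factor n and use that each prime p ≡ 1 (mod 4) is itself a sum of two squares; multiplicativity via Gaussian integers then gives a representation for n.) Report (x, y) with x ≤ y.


Step 1: Factor n = 1989 = 3^2 · 13 · 17.
Step 2: Check the mod-4 condition on each prime factor: 3 ≡ 3 (mod 4), exponent 2 (must be even); 13 ≡ 1 (mod 4), exponent 1; 17 ≡ 1 (mod 4), exponent 1.
All primes ≡ 3 (mod 4) appear to even exponent (or don't appear), so by the two-squares theorem n IS expressible as a sum of two squares.
Step 3: Build a representation. Group n = k² · m with k = 3 and m = 13 · 17 = 221 (a product of primes ≡ 1 (mod 4)); a representation of m scales to one of n via (k·x)² + (k·y)² = k²(x² + y²). Each prime p ≡ 1 (mod 4) is itself a sum of two squares; find a² by testing p − a² for a perfect square:
  13: 13 − 1² = 12, 13 − 2² = 9 = 3² ⇒ 13 = 2² + 3².
  17: 17 − 1² = 16 = 4² ⇒ 17 = 1² + 4².
  Combine using the Brahmagupta–Fibonacci identity (a² + b²)(c² + d²) = (ac − bd)² + (ad + bc)² = (ac + bd)² + (ad − bc)²:
  13 · 17 = 221: from (2² + 3²)(1² + 4²), take (2·1 − 3·4, 2·4 + 3·1) = (2 − 12, 8 + 3) = (-10, 11); dropping signs (only squares matter) gives (10, 11); check 10² + 11² = 100 + 121 = 221 ✓.
  Scale by k = 3: (3·10, 3·11) = (30, 33).
Step 4: Order so x ≤ y and verify: 30² + 33² = 900 + 1089 = 1989 = n. ✓

n = 1989 = 30² + 33² (one valid representation with x ≤ y).


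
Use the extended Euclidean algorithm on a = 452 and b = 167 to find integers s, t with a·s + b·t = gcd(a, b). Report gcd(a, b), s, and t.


Euclidean algorithm on (452, 167) — divide until remainder is 0:
  452 = 2 · 167 + 118
  167 = 1 · 118 + 49
  118 = 2 · 49 + 20
  49 = 2 · 20 + 9
  20 = 2 · 9 + 2
  9 = 4 · 2 + 1
  2 = 2 · 1 + 0
gcd(452, 167) = 1.
Track Bezout coefficients alongside the remainders: start with r₀ = 452 = a·1 + b·0 (s = 1, t = 0) and r₁ = 167 = a·0 + b·1 (s = 0, t = 1); each new remainder r_{k+1} = r_{k-1} − q_k·r_k inherits s_{k+1} = s_{k-1} − q_k·s_k, t_{k+1} = t_{k-1} − q_k·t_k, so r_k = a·s_k + b·t_k at every step:
  q = 2: r = 118, s = 1 − 2·0 = 1, t = 0 − 2·1 = -2  (check: 452·1 + 167·(-2) = 118)
  q = 1: r = 49, s = 0 − 1·1 = -1, t = 1 − 1·(-2) = 3  (check: 452·(-1) + 167·3 = 49)
  q = 2: r = 20, s = 1 − 2·(-1) = 3, t = -2 − 2·3 = -8  (check: 452·3 + 167·(-8) = 20)
  q = 2: r = 9, s = -1 − 2·3 = -7, t = 3 − 2·(-8) = 19  (check: 452·(-7) + 167·19 = 9)
  q = 2: r = 2, s = 3 − 2·(-7) = 17, t = -8 − 2·19 = -46  (check: 452·17 + 167·(-46) = 2)
  q = 4: r = 1, s = -7 − 4·17 = -75, t = 19 − 4·(-46) = 203  (check: 452·(-75) + 167·203 = 1)
The row with r = 1 (the gcd) gives the Bezout coefficients s = -75, t = 203.
Result: 452 · (-75) + 167 · (203) = 1.

gcd(452, 167) = 1; s = -75, t = 203 (check: 452·(-75) + 167·203 = 1).


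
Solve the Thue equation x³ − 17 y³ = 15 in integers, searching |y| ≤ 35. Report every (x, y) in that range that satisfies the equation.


The equation is x³ - 17y³ = 15. For fixed y, x³ = 17·y³ + 15, so a solution requires the RHS to be a perfect cube.
Strategy: iterate y from -35 to 35, compute RHS = 17·y³ + 15, and check whether it is a (positive or negative) perfect cube.
Check small values of y:
  y = 0: RHS = 15 is not a perfect cube.
  y = 1: RHS = 32 is not a perfect cube.
  y = -1: RHS = -2 is not a perfect cube.
  y = 2: RHS = 151 is not a perfect cube.
  y = -2: RHS = -121 is not a perfect cube.
  y = 3: RHS = 474 is not a perfect cube.
  y = -3: RHS = -444 is not a perfect cube.
Continuing the search up to |y| = 35 finds no solutions either.
No (x, y) in the scanned range satisfies the equation.

No integer solutions with |y| ≤ 35.


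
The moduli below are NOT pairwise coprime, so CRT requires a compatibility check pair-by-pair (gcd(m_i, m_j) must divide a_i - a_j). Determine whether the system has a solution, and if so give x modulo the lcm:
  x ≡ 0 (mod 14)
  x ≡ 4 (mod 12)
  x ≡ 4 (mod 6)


Moduli 14, 12, 6 are not pairwise coprime, so CRT works modulo lcm(m_i) when all pairwise compatibility conditions hold.
Pairwise compatibility: gcd(m_i, m_j) must divide a_i - a_j for every pair.
Merge one congruence at a time:
  Start: x ≡ 0 (mod 14).
  Combine with x ≡ 4 (mod 12): gcd(14, 12) = 2; 4 - 0 = 4, which IS divisible by 2, so compatible.
    Write x = 0 + 14·t and substitute into x ≡ 4 (mod 12): 14·t ≡ 4 − 0 = 4 (mod 12).
    Divide the congruence (and modulus) by g = 2: 7·t ≡ 2 (mod 6).
    Reduce coefficients mod 6: 1·t ≡ 2 (mod 6).
    So t ≡ 2 (mod 6).
    Then x = 0 + 14·2 = 28, valid modulo lcm(14, 12) = 84: x ≡ 28 (mod 84).
  Combine with x ≡ 4 (mod 6): gcd(84, 6) = 6; 4 - 28 = -24, which IS divisible by 6, so compatible.
    Write x = 28 + 84·t and substitute into x ≡ 4 (mod 6): 84·t ≡ 4 − 28 = -24 (mod 6).
    Divide the congruence (and modulus) by g = 6: 14·t ≡ -4 (mod 1).
    Modulo 1 every t works; take t = 0.
    Then x = 28 + 84·0 = 28, valid modulo lcm(84, 6) = 84: x ≡ 28 (mod 84).
Verify: 28 mod 14 = 0, 28 mod 12 = 4, 28 mod 6 = 4.

x ≡ 28 (mod 84).


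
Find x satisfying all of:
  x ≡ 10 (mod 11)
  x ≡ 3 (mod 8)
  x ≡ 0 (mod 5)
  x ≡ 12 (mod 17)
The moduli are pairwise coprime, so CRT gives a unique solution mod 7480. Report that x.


Product of moduli M = 11 · 8 · 5 · 17 = 7480.
Merge one congruence at a time:
  Start: x ≡ 10 (mod 11).
  Combine with x ≡ 3 (mod 8); new modulus lcm = 88.
    Write x = 10 + 11·t and substitute into x ≡ 3 (mod 8): 11·t ≡ 3 − 10 = -7 (mod 8).
    Reduce coefficients mod 8: 3·t ≡ 1 (mod 8).
    The inverse of 3 mod 8 is 3 (since 3·3 = 9 = 1·8 + 1), so t ≡ 3·1 = 3 ≡ 3 (mod 8).
    Then x = 10 + 11·3 = 43, valid modulo lcm(11, 8) = 88: x ≡ 43 (mod 88).
  Combine with x ≡ 0 (mod 5); new modulus lcm = 440.
    Write x = 43 + 88·t and substitute into x ≡ 0 (mod 5): 88·t ≡ 0 − 43 = -43 (mod 5).
    Reduce coefficients mod 5: 3·t ≡ 2 (mod 5).
    The inverse of 3 mod 5 is 2 (since 3·2 = 6 = 1·5 + 1), so t ≡ 2·2 = 4 ≡ 4 (mod 5).
    Then x = 43 + 88·4 = 395, valid modulo lcm(88, 5) = 440: x ≡ 395 (mod 440).
  Combine with x ≡ 12 (mod 17); new modulus lcm = 7480.
    Write x = 395 + 440·t and substitute into x ≡ 12 (mod 17): 440·t ≡ 12 − 395 = -383 (mod 17).
    Reduce coefficients mod 17: 15·t ≡ 8 (mod 17).
    The inverse of 15 mod 17 is 8 (since 15·8 = 120 = 7·17 + 1), so t ≡ 8·8 = 64 ≡ 13 (mod 17).
    Then x = 395 + 440·13 = 6115, valid modulo lcm(440, 17) = 7480: x ≡ 6115 (mod 7480).
Verify against each original: 6115 mod 11 = 10, 6115 mod 8 = 3, 6115 mod 5 = 0, 6115 mod 17 = 12.

x ≡ 6115 (mod 7480).


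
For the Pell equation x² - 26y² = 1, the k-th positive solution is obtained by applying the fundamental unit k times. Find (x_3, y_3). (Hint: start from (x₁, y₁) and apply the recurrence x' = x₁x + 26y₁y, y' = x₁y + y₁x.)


Step 1: Find the fundamental solution (x₁, y₁) of x² - 26y² = 1.
  Expand √26 as a continued fraction. a₀ = ⌊√26⌋ = 5; iterate m_{k+1} = d_k·a_k − m_k, d_{k+1} = (26 − m_{k+1}²)/d_k, a_{k+1} = ⌊(a₀ + m_{k+1})/d_{k+1}⌋ (starting m₀ = 0, d₀ = 1), with convergents p_k = a_k·p_{k-1} + p_{k-2}, q_k = a_k·q_{k-1} + q_{k-2} (p₋₁ = 1, q₋₁ = 0):
  k = 0: a₀ = 5; p₀/q₀ = 5/1; p₀² − 26·q₀² = 25 − 26 = -1.
  k = 1: m = 5, d = 1, a = ⌊(5 + 5)/1⌋ = 10; p/q = (10·5 + 1)/(10·1 + 0) = 51/10; p² − 26·q² = 2601 − 2600 = 1.
  The first convergent with p² − 26·q² = 1 gives the fundamental solution (x₁, y₁) = (51, 10).
Step 2: Apply the recurrence (x_{n+1}, y_{n+1}) = (x₁x_n + 26y₁y_n, x₁y_n + y₁x_n) repeatedly.
  From (x_1, y_1) = (51, 10): x_2 = 51·51 + 26·10·10 = 5201; y_2 = 51·10 + 10·51 = 1020.
  From (x_2, y_2) = (5201, 1020): x_3 = 51·5201 + 26·10·1020 = 530451; y_3 = 51·1020 + 10·5201 = 104030.
Step 3: Verify x_3² - 26·y_3² = 281378263401 - 281378263400 = 1 (should be 1). ✓

(x_1, y_1) = (51, 10); (x_3, y_3) = (530451, 104030).


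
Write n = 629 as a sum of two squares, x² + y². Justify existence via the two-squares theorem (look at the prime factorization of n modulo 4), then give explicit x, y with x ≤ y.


Step 1: Factor n = 629 = 17 · 37.
Step 2: Check the mod-4 condition on each prime factor: 17 ≡ 1 (mod 4), exponent 1; 37 ≡ 1 (mod 4), exponent 1.
All primes ≡ 3 (mod 4) appear to even exponent (or don't appear), so by the two-squares theorem n IS expressible as a sum of two squares.
Step 3: Build a representation. Here n = 17 · 37 is a product of primes ≡ 1 (mod 4). Each prime p ≡ 1 (mod 4) is itself a sum of two squares; find a² by testing p − a² for a perfect square:
  17: 17 − 1² = 16 = 4² ⇒ 17 = 1² + 4².
  37: 37 − 1² = 36 = 6² ⇒ 37 = 1² + 6².
  Combine using the Brahmagupta–Fibonacci identity (a² + b²)(c² + d²) = (ac − bd)² + (ad + bc)² = (ac + bd)² + (ad − bc)²:
  17 · 37 = 629: from (1² + 4²)(1² + 6²), take (1·1 − 4·6, 1·6 + 4·1) = (1 − 24, 6 + 4) = (-23, 10); dropping signs (only squares matter) gives (23, 10); check 23² + 10² = 529 + 100 = 629 ✓.
Step 4: Order so x ≤ y and verify: 10² + 23² = 100 + 529 = 629 = n. ✓

n = 629 = 10² + 23² (one valid representation with x ≤ y).


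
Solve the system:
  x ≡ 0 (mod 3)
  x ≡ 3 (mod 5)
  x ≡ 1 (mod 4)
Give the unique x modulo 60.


Moduli 3, 5, 4 are pairwise coprime; by CRT there is a unique solution modulo M = 3 · 5 · 4 = 60.
Solve pairwise, accumulating the modulus:
  Start with x ≡ 0 (mod 3).
  Combine with x ≡ 3 (mod 5): since gcd(3, 5) = 1, we get a unique residue mod 15.
    Write x = 0 + 3·t and substitute into x ≡ 3 (mod 5): 3·t ≡ 3 − 0 = 3 (mod 5).
    The inverse of 3 mod 5 is 2 (since 3·2 = 6 = 1·5 + 1), so t ≡ 2·3 = 6 ≡ 1 (mod 5).
    Then x = 0 + 3·1 = 3, valid modulo lcm(3, 5) = 15: x ≡ 3 (mod 15).
  Combine with x ≡ 1 (mod 4): since gcd(15, 4) = 1, we get a unique residue mod 60.
    Write x = 3 + 15·t and substitute into x ≡ 1 (mod 4): 15·t ≡ 1 − 3 = -2 (mod 4).
    Reduce coefficients mod 4: 3·t ≡ 2 (mod 4).
    The inverse of 3 mod 4 is 3 (since 3·3 = 9 = 2·4 + 1), so t ≡ 3·2 = 6 ≡ 2 (mod 4).
    Then x = 3 + 15·2 = 33, valid modulo lcm(15, 4) = 60: x ≡ 33 (mod 60).
Verify: 33 mod 3 = 0 ✓, 33 mod 5 = 3 ✓, 33 mod 4 = 1 ✓.

x ≡ 33 (mod 60).


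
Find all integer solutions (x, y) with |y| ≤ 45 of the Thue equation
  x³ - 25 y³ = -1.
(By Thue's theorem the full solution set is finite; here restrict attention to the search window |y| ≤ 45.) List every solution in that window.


The equation is x³ - 25y³ = -1. For fixed y, x³ = 25·y³ − 1, so a solution requires the RHS to be a perfect cube.
Strategy: iterate y from -45 to 45, compute RHS = 25·y³ − 1, and check whether it is a (positive or negative) perfect cube.
Check small values of y:
  y = 0: RHS = -1 = (-1)³ ⇒ x = -1 works.
  y = 1: RHS = 24 is not a perfect cube.
  y = -1: RHS = -26 is not a perfect cube.
  y = 2: RHS = 199 is not a perfect cube.
  y = -2: RHS = -201 is not a perfect cube.
  y = 3: RHS = 674 is not a perfect cube.
  y = -3: RHS = -676 is not a perfect cube.
Continuing the search up to |y| = 45 finds no further solutions beyond those listed.
Collected solutions: (-1, 0).

Solutions (with |y| ≤ 45): (-1, 0).
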